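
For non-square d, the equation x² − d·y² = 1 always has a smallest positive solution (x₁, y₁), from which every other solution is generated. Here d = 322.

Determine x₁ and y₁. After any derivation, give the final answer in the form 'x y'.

323 18

√322 → a₀=17, period (1,16,1,34); ℓ=4 even so k=3
step 0: (17, 1)  from 17·(1,0) + (0,1)
step 1: (18, 1)  from 1·(17,1) + (1,0)
step 2: (305, 17)  from 16·(18,1) + (17,1)
step 3: (323, 18)  from 1·(305,17) + (18,1)
(x₁, y₁) = (323, 18);  323² − 322·18² = 1 ✓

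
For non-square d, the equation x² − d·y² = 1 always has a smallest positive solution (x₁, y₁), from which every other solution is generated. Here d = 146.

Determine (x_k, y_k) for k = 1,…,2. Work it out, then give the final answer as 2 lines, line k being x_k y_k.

145 12
42049 3480

√146 = [12; 12,24, …], period ℓ=2 (even) → k=1
i=0: a=12 ⇒ p=12, q=1
i=1: a=12 ⇒ p=145, q=12
(x₁, y₁) = (145, 12);  145² − 146·12² = 1 ✓
k=2:  x_2 = 145·145+146·12·12 = 42049,  y_2 = 145·12+12·145 = 3480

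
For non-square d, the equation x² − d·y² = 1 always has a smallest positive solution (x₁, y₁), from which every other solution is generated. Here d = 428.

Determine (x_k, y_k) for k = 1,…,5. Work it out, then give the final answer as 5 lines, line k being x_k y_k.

√428 = [20; 1,2,4,1,5,10,5,1,4,2,1,40, …], period ℓ=12 (even) → k=11
k=0  a_k=20  p_k/q_k = 20/1
k=1  a_k=1  p_k/q_k = 21/1
k=2  a_k=2  p_k/q_k = 62/3
k=3  a_k=4  p_k/q_k = 269/13
…
k=5  a_k=5  p_k/q_k = 1924/93
k=6  a_k=10  p_k/q_k = 19571/946
…
k=8  a_k=1  p_k/q_k = 119350/5769
k=9  a_k=4  p_k/q_k = 577179/27899
k=10  a_k=2  p_k/q_k = 1273708/61567
k=11  a_k=1  p_k/q_k = 1850887/89466
→ (1850887, 89466).  Check: 1850887²=3425782686769, 428·89466²=3425782686768, difference 1.
n=2: (1850887,89466)∘(1850887,89466) = (1850887·1850887+428·89466·89466, 1850887·89466+89466·1850887) = (6851565373537,331182912684)
n=3: (6851565373537,331182912684)∘(1850887,89466) = (1850887·6851565373537+428·89466·331182912684, 1850887·331182912684+89466·6851565373537) = (25362946559057703751,1225964295417811950)
n=4: (25362946559057703751,1225964295417811950)∘(1850887,89466) = (1850887·25362946559057703751+428·89466·1225964295417811950, 1850887·1225964295417811950+89466·25362946559057703751) = (93887896135702420679780737,4538242753705644230486616)
n=5: (93887896135702420679780737,4538242753705644230486616)∘(1850887,89466) = (1850887·93887896135702420679780737+428·89466·4538242753705644230486616, 1850887·4538242753705644230486616+89466·93887896135702420679780737) = (347551772829818329662915600223687,16799549031354731501369944644834)

1850887 89466
6851565373537 331182912684
25362946559057703751 1225964295417811950
93887896135702420679780737 4538242753705644230486616
347551772829818329662915600223687 16799549031354731501369944644834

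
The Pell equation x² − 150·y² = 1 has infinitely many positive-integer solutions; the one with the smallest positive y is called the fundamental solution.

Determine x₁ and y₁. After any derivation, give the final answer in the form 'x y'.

√150 → a₀=12, period (4,24); ℓ=2 even so k=1
i=0: a=12 ⇒ p=12, q=1
i=1: a=4 ⇒ p=49, q=4
(x₁, y₁) = (49, 4);  49² − 150·4² = 1 ✓

49 4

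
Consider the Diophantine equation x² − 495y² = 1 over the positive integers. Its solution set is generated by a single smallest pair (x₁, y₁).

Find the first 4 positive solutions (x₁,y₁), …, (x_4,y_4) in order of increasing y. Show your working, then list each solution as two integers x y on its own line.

89 4
15841 712
2819609 126732
501874561 22557584

√495 → a₀=22, period (4,44); ℓ=2 even so k=1
i=0: a=22 ⇒ p=22, q=1
i=1: a=4 ⇒ p=89, q=4
(x₁, y₁) = (89, 4);  89² − 495·4² = 1 ✓
(x_2, y_2) = (89·89 + 495·4·4, 89·4 + 4·89) = (15841, 712)
(x_3, y_3) = (89·15841 + 495·4·712, 89·712 + 4·15841) = (2819609, 126732)
(x_4, y_4) = (89·2819609 + 495·4·126732, 89·126732 + 4·2819609) = (501874561, 22557584)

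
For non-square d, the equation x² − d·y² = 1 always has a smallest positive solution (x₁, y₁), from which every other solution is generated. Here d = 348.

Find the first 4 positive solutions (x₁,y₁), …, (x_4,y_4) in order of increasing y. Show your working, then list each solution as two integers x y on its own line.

√348 = [18; 1,1,1,8,1,1,1,36, …], period ℓ=8 (even) → k=7
step 0: (18, 1)  from 18·(1,0) + (0,1)
…
step 2: (37, 2)  from 1·(19,1) + (18,1)
…
step 4: (485, 26)  from 8·(56,3) + (37,2)
step 5: (541, 29)  from 1·(485,26) + (56,3)
step 6: (1026, 55)  from 1·(541,29) + (485,26)
step 7: (1567, 84)  from 1·(1026,55) + (541,29)
fundamental: x₁=1567, y₁=84  (since 2455489 − 348·7056 = 1)
(1567+84√348)^2 = 4910977 + 263256√348
(1567+84√348)^3 = 15391000351 + 825044220√348
(1567+84√348)^4 = 48235390189057 + 2585688322224√348

1567 84
4910977 263256
15391000351 825044220
48235390189057 2585688322224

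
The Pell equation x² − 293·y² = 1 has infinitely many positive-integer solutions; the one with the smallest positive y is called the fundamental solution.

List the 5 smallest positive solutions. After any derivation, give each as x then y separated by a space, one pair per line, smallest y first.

d=293: √d = [17; 8,1,1,8,34] (ℓ=5, odd), read p_9/q_9
step 0: (17, 1)  from 17·(1,0) + (0,1)
step 1: (137, 8)  from 8·(17,1) + (1,0)
…
step 3: (291, 17)  from 1·(154,9) + (137,8)
step 4: (2482, 145)  from 8·(291,17) + (154,9)
step 5: (84679, 4947)  from 34·(2482,145) + (291,17)
step 6: (679914, 39721)  from 8·(84679,4947) + (2482,145)
step 7: (764593, 44668)  from 1·(679914,39721) + (84679,4947)
step 8: (1444507, 84389)  from 1·(764593,44668) + (679914,39721)
step 9: (12320649, 719780)  from 8·(1444507,84389) + (764593,44668)
fundamental: x₁=12320649, y₁=719780  (since 151798391781201 − 293·518083248400 = 1)
(x_2, y_2) = (12320649·12320649 + 293·719780·719780, 12320649·719780 + 719780·12320649) = (303596783562401, 17736313474440)
(x_3, y_3) = (12320649·303596783562401 + 293·719780·17736313474440, 12320649·17736313474440 + 719780·303596783562401) = (7481018815602612315849, 437045785745090703340)
(x_4, y_4) = (12320649·7481018815602612315849 + 293·719780·437045785745090703340, 12320649·437045785745090703340 + 719780·7481018815602612315849) = (184342013978870716056521769601, 10769375446188914321717060880)
(x_5, y_5) = (12320649·184342013978870716056521769601 + 293·719780·10769375446188914321717060880, 12320649·10769375446188914321717060880 + 719780·184342013978870716056521769601) = (4542426500373511536803322165613266249, 265371389643423565052112223737518900)

12320649 719780
303596783562401 17736313474440
7481018815602612315849 437045785745090703340
184342013978870716056521769601 10769375446188914321717060880
4542426500373511536803322165613266249 265371389643423565052112223737518900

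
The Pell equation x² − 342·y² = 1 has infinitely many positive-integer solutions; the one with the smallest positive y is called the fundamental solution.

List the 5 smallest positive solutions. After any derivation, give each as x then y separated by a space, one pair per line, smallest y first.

[18; 2,36] for √342; ℓ=2 ⇒ convergent index 1
k=0  a_k=18  p_k/q_k = 18/1
k=1  a_k=2  p_k/q_k = 37/2
(x₁, y₁) = (37, 2);  37² − 342·2² = 1 ✓
(37+2√342)^2 = 2737 + 148√342
(37+2√342)^3 = 202501 + 10950√342
(37+2√342)^4 = 14982337 + 810152√342
(37+2√342)^5 = 1108490437 + 59940298√342

37 2
2737 148
202501 10950
14982337 810152
1108490437 59940298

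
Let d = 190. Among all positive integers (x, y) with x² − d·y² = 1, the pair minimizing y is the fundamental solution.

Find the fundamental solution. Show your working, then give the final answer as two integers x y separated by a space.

52021 3774

√190 → a₀=13, period (1,3,1,1,1,…,3,1,26); ℓ=14 even so k=13
a_0=13:  p_0=13·1+0=13,  q_0=13·0+1=1
…
a_6=2:  p_6=2·193+124=510,  q_6=2·14+9=37
…
a_12=3:  p_12=3·11234+7085=40787,  q_12=3·815+514=2959
a_13=1:  p_13=1·40787+11234=52021,  q_13=1·2959+815=3774
(x₁, y₁) = (52021, 3774);  52021² − 190·3774² = 1 ✓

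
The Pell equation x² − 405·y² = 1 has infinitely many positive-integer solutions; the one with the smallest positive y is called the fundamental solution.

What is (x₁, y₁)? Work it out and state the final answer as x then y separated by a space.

161 8

d=405: √d = [20; 8,40] (ℓ=2, even), read p_1/q_1
step 0: (20, 1)  from 20·(1,0) + (0,1)
step 1: (161, 8)  from 8·(20,1) + (1,0)
(x₁, y₁) = (161, 8);  161² − 405·8² = 1 ✓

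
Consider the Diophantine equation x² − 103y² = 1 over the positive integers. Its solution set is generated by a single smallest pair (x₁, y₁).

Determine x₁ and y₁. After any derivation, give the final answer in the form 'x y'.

227528 22419

[10; 6,1,2,1,1,9,1,1,2,1,6,20] for √103; ℓ=12 ⇒ convergent index 11
k=0  a_k=10  p_k/q_k = 10/1
…
k=3  a_k=2  p_k/q_k = 203/20
…
k=5  a_k=1  p_k/q_k = 477/47
…
k=7  a_k=1  p_k/q_k = 5044/497
…
k=9  a_k=2  p_k/q_k = 24266/2391
k=10  a_k=1  p_k/q_k = 33877/3338
k=11  a_k=6  p_k/q_k = 227528/22419
fundamental: x₁=227528, y₁=22419  (since 51768990784 − 103·502611561 = 1)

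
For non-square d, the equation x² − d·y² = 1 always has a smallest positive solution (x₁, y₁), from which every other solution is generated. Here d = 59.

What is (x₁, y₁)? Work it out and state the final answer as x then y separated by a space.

[7; 1,2,7,2,1,14] for √59; ℓ=6 ⇒ convergent index 5
k=0  a_k=7  p_k/q_k = 7/1
…
k=2  a_k=2  p_k/q_k = 23/3
…
k=4  a_k=2  p_k/q_k = 361/47
k=5  a_k=1  p_k/q_k = 530/69
→ (530, 69).  Check: 530²=280900, 59·69²=280899, difference 1.

530 69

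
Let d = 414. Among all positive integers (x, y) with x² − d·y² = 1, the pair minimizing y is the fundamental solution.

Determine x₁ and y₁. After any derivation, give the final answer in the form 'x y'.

d=414: √d = [20; 2,1,7,2,7,1,2,40] (ℓ=8, even), read p_7/q_7
a_0=20:  p_0=20·1+0=20,  q_0=20·0+1=1
a_1=2:  p_1=2·20+1=41,  q_1=2·1+0=2
…
a_3=7:  p_3=7·61+41=468,  q_3=7·3+2=23
…
a_5=7:  p_5=7·997+468=7447,  q_5=7·49+23=366
a_6=1:  p_6=1·7447+997=8444,  q_6=1·366+49=415
a_7=2:  p_7=2·8444+7447=24335,  q_7=2·415+366=1196
→ (24335, 1196).  Check: 24335²=592192225, 414·1196²=592192224, difference 1.

24335 1196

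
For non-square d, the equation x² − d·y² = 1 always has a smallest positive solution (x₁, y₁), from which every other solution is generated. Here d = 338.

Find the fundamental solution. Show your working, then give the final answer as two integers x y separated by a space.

114243 6214

√338 → a₀=18, period (2,1,1,2,36); ℓ=5 odd so k=9
k=0  a_k=18  p_k/q_k = 18/1
k=1  a_k=2  p_k/q_k = 37/2
…
k=4  a_k=2  p_k/q_k = 239/13
k=5  a_k=36  p_k/q_k = 8696/473
k=6  a_k=2  p_k/q_k = 17631/959
…
k=8  a_k=1  p_k/q_k = 43958/2391
k=9  a_k=2  p_k/q_k = 114243/6214
fundamental: x₁=114243, y₁=6214  (since 13051463049 − 338·38613796 = 1)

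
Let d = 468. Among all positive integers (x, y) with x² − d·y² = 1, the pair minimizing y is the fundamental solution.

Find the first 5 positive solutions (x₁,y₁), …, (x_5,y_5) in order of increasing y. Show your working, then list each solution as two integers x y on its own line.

649 30
842401 38940
1093435849 50544090
1419278889601 65606189880
1842222905266249 85156783920150

√468 → a₀=21, period (1,1,1,2,1,1,1,42); ℓ=8 even so k=7
step 0: (21, 1)  from 21·(1,0) + (0,1)
step 1: (22, 1)  from 1·(21,1) + (1,0)
step 2: (43, 2)  from 1·(22,1) + (21,1)
step 3: (65, 3)  from 1·(43,2) + (22,1)
step 4: (173, 8)  from 2·(65,3) + (43,2)
step 5: (238, 11)  from 1·(173,8) + (65,3)
step 6: (411, 19)  from 1·(238,11) + (173,8)
step 7: (649, 30)  from 1·(411,19) + (238,11)
fundamental: x₁=649, y₁=30  (since 421201 − 468·900 = 1)
(649+30√468)^2 = 842401 + 38940√468
(649+30√468)^3 = 1093435849 + 50544090√468
(649+30√468)^4 = 1419278889601 + 65606189880√468
(649+30√468)^5 = 1842222905266249 + 85156783920150√468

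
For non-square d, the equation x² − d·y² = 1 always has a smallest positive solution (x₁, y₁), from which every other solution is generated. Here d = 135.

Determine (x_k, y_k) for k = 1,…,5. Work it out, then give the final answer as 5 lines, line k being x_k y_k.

√135 → a₀=11, period (1,1,1,1,1,1,1,22); ℓ=8 even so k=7
a_0=11:  p_0=11·1+0=11,  q_0=11·0+1=1
a_1=1:  p_1=1·11+1=12,  q_1=1·1+0=1
a_2=1:  p_2=1·12+11=23,  q_2=1·1+1=2
a_3=1:  p_3=1·23+12=35,  q_3=1·2+1=3
a_4=1:  p_4=1·35+23=58,  q_4=1·3+2=5
a_5=1:  p_5=1·58+35=93,  q_5=1·5+3=8
a_6=1:  p_6=1·93+58=151,  q_6=1·8+5=13
a_7=1:  p_7=1·151+93=244,  q_7=1·13+8=21
→ (244, 21).  Check: 244²=59536, 135·21²=59535, difference 1.
n=2: (244,21)∘(244,21) = (244·244+135·21·21, 244·21+21·244) = (119071,10248)
n=3: (119071,10248)∘(244,21) = (244·119071+135·21·10248, 244·10248+21·119071) = (58106404,5001003)
n=4: (58106404,5001003)∘(244,21) = (244·58106404+135·21·5001003, 244·5001003+21·58106404) = (28355806081,2440479216)
n=5: (28355806081,2440479216)∘(244,21) = (244·28355806081+135·21·2440479216, 244·2440479216+21·28355806081) = (13837575261124,1190948856405)

244 21
119071 10248
58106404 5001003
28355806081 2440479216
13837575261124 1190948856405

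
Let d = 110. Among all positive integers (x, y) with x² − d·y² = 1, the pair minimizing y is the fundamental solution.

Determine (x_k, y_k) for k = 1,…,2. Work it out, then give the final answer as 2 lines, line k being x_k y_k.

21 2
881 84

√110 → a₀=10, period (2,20); ℓ=2 even so k=1
i=0: a=10 ⇒ p=10, q=1
i=1: a=2 ⇒ p=21, q=2
(x₁, y₁) = (21, 2);  21² − 110·2² = 1 ✓
(21+2√110)^2 = 881 + 84√110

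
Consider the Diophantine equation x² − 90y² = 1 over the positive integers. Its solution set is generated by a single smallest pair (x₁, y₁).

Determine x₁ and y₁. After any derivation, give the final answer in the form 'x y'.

19 2

√90 = [9; 2,18, …], period ℓ=2 (even) → k=1
a_0=9:  p_0=9·1+0=9,  q_0=9·0+1=1
a_1=2:  p_1=2·9+1=19,  q_1=2·1+0=2
→ (19, 2).  Check: 19²=361, 90·2²=360, difference 1.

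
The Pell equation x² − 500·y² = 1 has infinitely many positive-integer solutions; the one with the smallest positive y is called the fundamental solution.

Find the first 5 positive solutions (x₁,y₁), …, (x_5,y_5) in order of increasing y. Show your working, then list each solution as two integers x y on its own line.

930249 41602
1730726404001 77400437796
3220013013190122249 144003359718540806
5990827771012465337616001 267917962749548332043592
11145923086309929722690704506249 498460833859465169310720288010

√500 → a₀=22, period (2,1,3,2,1,…,1,2,44); ℓ=14 even so k=13
k=0  a_k=22  p_k/q_k = 22/1
…
k=2  a_k=1  p_k/q_k = 67/3
k=3  a_k=3  p_k/q_k = 246/11
k=4  a_k=2  p_k/q_k = 559/25
k=5  a_k=1  p_k/q_k = 805/36
…
k=12  a_k=1  p_k/q_k = 335522/15005
k=13  a_k=2  p_k/q_k = 930249/41602
(x₁, y₁) = (930249, 41602);  930249² − 500·41602² = 1 ✓
(x_2, y_2) = (930249·930249 + 500·41602·41602, 930249·41602 + 41602·930249) = (1730726404001, 77400437796)
(x_3, y_3) = (930249·1730726404001 + 500·41602·77400437796, 930249·77400437796 + 41602·1730726404001) = (3220013013190122249, 144003359718540806)
(x_4, y_4) = (930249·3220013013190122249 + 500·41602·144003359718540806, 930249·144003359718540806 + 41602·3220013013190122249) = (5990827771012465337616001, 267917962749548332043592)
(x_5, y_5) = (930249·5990827771012465337616001 + 500·41602·267917962749548332043592, 930249·267917962749548332043592 + 41602·5990827771012465337616001) = (11145923086309929722690704506249, 498460833859465169310720288010)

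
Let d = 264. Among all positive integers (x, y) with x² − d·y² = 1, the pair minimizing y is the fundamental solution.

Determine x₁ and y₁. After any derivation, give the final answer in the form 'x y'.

65 4

d=264: √d = [16; 4,32] (ℓ=2, even), read p_1/q_1
step 0: (16, 1)  from 16·(1,0) + (0,1)
step 1: (65, 4)  from 4·(16,1) + (1,0)
→ (65, 4).  Check: 65²=4225, 264·4²=4224, difference 1.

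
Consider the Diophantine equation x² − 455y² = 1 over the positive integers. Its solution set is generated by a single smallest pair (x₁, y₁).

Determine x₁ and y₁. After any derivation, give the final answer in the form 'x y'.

64 3

√455 = [21; 3,42, …], period ℓ=2 (even) → k=1
a_0=21:  p_0=21·1+0=21,  q_0=21·0+1=1
a_1=3:  p_1=3·21+1=64,  q_1=3·1+0=3
fundamental: x₁=64, y₁=3  (since 4096 − 455·9 = 1)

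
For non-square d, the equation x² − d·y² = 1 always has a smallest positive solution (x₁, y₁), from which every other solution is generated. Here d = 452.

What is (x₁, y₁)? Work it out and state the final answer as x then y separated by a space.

[21; 3,1,5,3,10,3,5,1,3,42] for √452; ℓ=10 ⇒ convergent index 9
step 0: (21, 1)  from 21·(1,0) + (0,1)
step 1: (64, 3)  from 3·(21,1) + (1,0)
…
step 3: (489, 23)  from 5·(85,4) + (64,3)
step 4: (1552, 73)  from 3·(489,23) + (85,4)
step 5: (16009, 753)  from 10·(1552,73) + (489,23)
step 6: (49579, 2332)  from 3·(16009,753) + (1552,73)
step 7: (263904, 12413)  from 5·(49579,2332) + (16009,753)
step 8: (313483, 14745)  from 1·(263904,12413) + (49579,2332)
step 9: (1204353, 56648)  from 3·(313483,14745) + (263904,12413)
(x₁, y₁) = (1204353, 56648);  1204353² − 452·56648² = 1 ✓

1204353 56648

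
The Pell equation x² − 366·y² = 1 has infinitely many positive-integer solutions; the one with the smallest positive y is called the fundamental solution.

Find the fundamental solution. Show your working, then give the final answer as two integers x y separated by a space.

907925 47458

√366 → a₀=19, period (7,1,1,1,2,12,2,1,1,1,7,38); ℓ=12 even so k=11
a_0=19:  p_0=19·1+0=19,  q_0=19·0+1=1
a_1=7:  p_1=7·19+1=134,  q_1=7·1+0=7
a_2=1:  p_2=1·134+19=153,  q_2=1·7+1=8
…
a_4=1:  p_4=1·287+153=440,  q_4=1·15+8=23
a_5=2:  p_5=2·440+287=1167,  q_5=2·23+15=61
a_6=12:  p_6=12·1167+440=14444,  q_6=12·61+23=755
a_7=2:  p_7=2·14444+1167=30055,  q_7=2·755+61=1571
a_8=1:  p_8=1·30055+14444=44499,  q_8=1·1571+755=2326
a_9=1:  p_9=1·44499+30055=74554,  q_9=1·2326+1571=3897
a_10=1:  p_10=1·74554+44499=119053,  q_10=1·3897+2326=6223
a_11=7:  p_11=7·119053+74554=907925,  q_11=7·6223+3897=47458
(x₁, y₁) = (907925, 47458);  907925² − 366·47458² = 1 ✓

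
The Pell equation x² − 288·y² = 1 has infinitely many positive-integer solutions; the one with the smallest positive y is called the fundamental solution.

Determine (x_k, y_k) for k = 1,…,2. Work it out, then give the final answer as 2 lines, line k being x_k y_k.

√288 → a₀=16, period (1,32); ℓ=2 even so k=1
step 0: (16, 1)  from 16·(1,0) + (0,1)
step 1: (17, 1)  from 1·(16,1) + (1,0)
(x₁, y₁) = (17, 1);  17² − 288·1² = 1 ✓
n=2: (17,1)∘(17,1) = (17·17+288·1·1, 17·1+1·17) = (577,34)

17 1
577 34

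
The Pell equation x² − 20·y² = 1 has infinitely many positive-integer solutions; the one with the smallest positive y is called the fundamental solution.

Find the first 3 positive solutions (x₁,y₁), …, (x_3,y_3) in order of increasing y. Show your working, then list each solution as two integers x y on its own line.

9 2
161 36
2889 646

√20 = [4; 2,8, …], period ℓ=2 (even) → k=1
a_0=4:  p_0=4·1+0=4,  q_0=4·0+1=1
a_1=2:  p_1=2·4+1=9,  q_1=2·1+0=2
(x₁, y₁) = (9, 2);  9² − 20·2² = 1 ✓
k=2:  x_2 = 9·9+20·2·2 = 161,  y_2 = 9·2+2·9 = 36
k=3:  x_3 = 9·161+20·2·36 = 2889,  y_3 = 9·36+2·161 = 646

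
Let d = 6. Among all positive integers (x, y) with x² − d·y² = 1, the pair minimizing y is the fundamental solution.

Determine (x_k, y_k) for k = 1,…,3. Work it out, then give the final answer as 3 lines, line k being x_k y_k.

5 2
49 20
485 198

[2; 2,4] for √6; ℓ=2 ⇒ convergent index 1
a_0=2:  p_0=2·1+0=2,  q_0=2·0+1=1
a_1=2:  p_1=2·2+1=5,  q_1=2·1+0=2
fundamental: x₁=5, y₁=2  (since 25 − 6·4 = 1)
(5+2√6)^2 = 49 + 20√6
(5+2√6)^3 = 485 + 198√6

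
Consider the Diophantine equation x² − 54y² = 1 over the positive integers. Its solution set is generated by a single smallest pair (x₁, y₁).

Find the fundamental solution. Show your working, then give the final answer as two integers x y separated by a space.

485 66

√54 = [7; 2,1,6,1,2,14, …], period ℓ=6 (even) → k=5
i=0: a=7 ⇒ p=7, q=1
…
i=2: a=1 ⇒ p=22, q=3
…
i=4: a=1 ⇒ p=169, q=23
i=5: a=2 ⇒ p=485, q=66
fundamental: x₁=485, y₁=66  (since 235225 − 54·4356 = 1)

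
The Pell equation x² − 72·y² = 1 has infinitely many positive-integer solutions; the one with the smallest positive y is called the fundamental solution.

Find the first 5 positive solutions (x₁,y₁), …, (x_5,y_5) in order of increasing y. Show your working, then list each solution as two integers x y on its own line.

17 2
577 68
19601 2310
665857 78472
22619537 2665738

d=72: √d = [8; 2,16] (ℓ=2, even), read p_1/q_1
step 0: (8, 1)  from 8·(1,0) + (0,1)
step 1: (17, 2)  from 2·(8,1) + (1,0)
(x₁, y₁) = (17, 2);  17² − 72·2² = 1 ✓
n=2: (17,2)∘(17,2) = (17·17+72·2·2, 17·2+2·17) = (577,68)
n=3: (577,68)∘(17,2) = (17·577+72·2·68, 17·68+2·577) = (19601,2310)
n=4: (19601,2310)∘(17,2) = (17·19601+72·2·2310, 17·2310+2·19601) = (665857,78472)
n=5: (665857,78472)∘(17,2) = (17·665857+72·2·78472, 17·78472+2·665857) = (22619537,2665738)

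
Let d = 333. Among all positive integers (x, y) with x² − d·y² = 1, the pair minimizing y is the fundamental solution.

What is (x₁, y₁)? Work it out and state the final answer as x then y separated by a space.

73 4

√333 = [18; 4,36, …], period ℓ=2 (even) → k=1
i=0: a=18 ⇒ p=18, q=1
i=1: a=4 ⇒ p=73, q=4
fundamental: x₁=73, y₁=4  (since 5329 − 333·16 = 1)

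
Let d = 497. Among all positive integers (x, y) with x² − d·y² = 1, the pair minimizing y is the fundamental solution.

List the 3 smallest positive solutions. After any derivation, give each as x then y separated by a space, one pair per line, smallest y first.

1201887 53912
2889064721537 129592263888
6944658661946678751 311510514535059400

√497 → a₀=22, period (3,2,2,5,6,5,2,2,3,44); ℓ=10 even so k=9
i=0: a=22 ⇒ p=22, q=1
…
i=2: a=2 ⇒ p=156, q=7
…
i=7: a=2 ⇒ p=143637, q=6443
i=8: a=2 ⇒ p=352750, q=15823
i=9: a=3 ⇒ p=1201887, q=53912
(x₁, y₁) = (1201887, 53912);  1201887² − 497·53912² = 1 ✓
k=2:  x_2 = 1201887·1201887+497·53912·53912 = 2889064721537,  y_2 = 1201887·53912+53912·1201887 = 129592263888
k=3:  x_3 = 1201887·2889064721537+497·53912·129592263888 = 6944658661946678751,  y_3 = 1201887·129592263888+53912·2889064721537 = 311510514535059400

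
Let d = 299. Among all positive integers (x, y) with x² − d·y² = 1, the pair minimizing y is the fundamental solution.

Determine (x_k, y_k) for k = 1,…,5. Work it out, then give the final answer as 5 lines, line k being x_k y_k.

√299 → a₀=17, period (3,2,3,34); ℓ=4 even so k=3
i=0: a=17 ⇒ p=17, q=1
…
i=2: a=2 ⇒ p=121, q=7
i=3: a=3 ⇒ p=415, q=24
fundamental: x₁=415, y₁=24  (since 172225 − 299·576 = 1)
n=2: (415,24)∘(415,24) = (415·415+299·24·24, 415·24+24·415) = (344449,19920)
n=3: (344449,19920)∘(415,24) = (415·344449+299·24·19920, 415·19920+24·344449) = (285892255,16533576)
n=4: (285892255,16533576)∘(415,24) = (415·285892255+299·24·16533576, 415·16533576+24·285892255) = (237290227201,13722848160)
n=5: (237290227201,13722848160)∘(415,24) = (415·237290227201+299·24·13722848160, 415·13722848160+24·237290227201) = (196950602684575,11389947439224)

415 24
344449 19920
285892255 16533576
237290227201 13722848160
196950602684575 11389947439224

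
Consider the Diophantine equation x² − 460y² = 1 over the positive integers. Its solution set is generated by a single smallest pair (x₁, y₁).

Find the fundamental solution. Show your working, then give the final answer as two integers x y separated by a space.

[21; 2,4,3,1,2,10,2,1,3,4,2,42] for √460; ℓ=12 ⇒ convergent index 11
step 0: (21, 1)  from 21·(1,0) + (0,1)
step 1: (43, 2)  from 2·(21,1) + (1,0)
step 2: (193, 9)  from 4·(43,2) + (21,1)
step 3: (622, 29)  from 3·(193,9) + (43,2)
…
step 7: (48922, 2281)  from 2·(23335,1088) + (2252,105)
step 8: (72257, 3369)  from 1·(48922,2281) + (23335,1088)
…
step 10: (1135029, 52921)  from 4·(265693,12388) + (72257,3369)
step 11: (2535751, 118230)  from 2·(1135029,52921) + (265693,12388)
(x₁, y₁) = (2535751, 118230);  2535751² − 460·118230² = 1 ✓

2535751 118230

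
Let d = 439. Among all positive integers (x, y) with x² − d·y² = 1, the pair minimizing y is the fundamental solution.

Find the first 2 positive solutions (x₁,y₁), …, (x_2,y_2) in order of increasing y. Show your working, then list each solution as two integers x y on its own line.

440 21
387199 18480

√439 = [20; 1,19,1,40, …], period ℓ=4 (even) → k=3
step 0: (20, 1)  from 20·(1,0) + (0,1)
…
step 2: (419, 20)  from 19·(21,1) + (20,1)
step 3: (440, 21)  from 1·(419,20) + (21,1)
→ (440, 21).  Check: 440²=193600, 439·21²=193599, difference 1.
n=2: (440,21)∘(440,21) = (440·440+439·21·21, 440·21+21·440) = (387199,18480)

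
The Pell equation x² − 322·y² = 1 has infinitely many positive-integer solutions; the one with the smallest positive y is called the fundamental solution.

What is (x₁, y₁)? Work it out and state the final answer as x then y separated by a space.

√322 → a₀=17, period (1,16,1,34); ℓ=4 even so k=3
k=0  a_k=17  p_k/q_k = 17/1
k=1  a_k=1  p_k/q_k = 18/1
k=2  a_k=16  p_k/q_k = 305/17
k=3  a_k=1  p_k/q_k = 323/18
fundamental: x₁=323, y₁=18  (since 104329 − 322·324 = 1)

323 18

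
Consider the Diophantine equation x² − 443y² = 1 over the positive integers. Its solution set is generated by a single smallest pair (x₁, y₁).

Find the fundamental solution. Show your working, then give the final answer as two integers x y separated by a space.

d=443: √d = [21; 21,42] (ℓ=2, even), read p_1/q_1
step 0: (21, 1)  from 21·(1,0) + (0,1)
step 1: (442, 21)  from 21·(21,1) + (1,0)
→ (442, 21).  Check: 442²=195364, 443·21²=195363, difference 1.

442 21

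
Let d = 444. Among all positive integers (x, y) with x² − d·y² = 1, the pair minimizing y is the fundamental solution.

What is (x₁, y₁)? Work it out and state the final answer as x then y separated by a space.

[21; 14,42] for √444; ℓ=2 ⇒ convergent index 1
k=0  a_k=21  p_k/q_k = 21/1
k=1  a_k=14  p_k/q_k = 295/14
→ (295, 14).  Check: 295²=87025, 444·14²=87024, difference 1.

295 14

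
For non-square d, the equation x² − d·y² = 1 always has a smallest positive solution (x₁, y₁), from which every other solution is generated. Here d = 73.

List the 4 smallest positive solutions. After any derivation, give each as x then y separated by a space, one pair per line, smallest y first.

2281249 267000
10408194000001 1218186966000
47487364308614281249 5557975596000801000
216661004683313632776000001 25358252540801244373932000

[8; 1,1,5,5,1,1,16] for √73; ℓ=7 ⇒ convergent index 13
a_0=8:  p_0=8·1+0=8,  q_0=8·0+1=1
a_1=1:  p_1=1·8+1=9,  q_1=1·1+0=1
a_2=1:  p_2=1·9+8=17,  q_2=1·1+1=2
a_3=5:  p_3=5·17+9=94,  q_3=5·2+1=11
…
a_6=1:  p_6=1·581+487=1068,  q_6=1·68+57=125
…
a_8=1:  p_8=1·17669+1068=18737,  q_8=1·2068+125=2193
a_9=1:  p_9=1·18737+17669=36406,  q_9=1·2193+2068=4261
…
a_11=5:  p_11=5·200767+36406=1040241,  q_11=5·23498+4261=121751
a_12=1:  p_12=1·1040241+200767=1241008,  q_12=1·121751+23498=145249
a_13=1:  p_13=1·1241008+1040241=2281249,  q_13=1·145249+121751=267000
→ (2281249, 267000).  Check: 2281249²=5204097000001, 73·267000²=5204097000000, difference 1.
n=2: (2281249,267000)∘(2281249,267000) = (2281249·2281249+73·267000·267000, 2281249·267000+267000·2281249) = (10408194000001,1218186966000)
n=3: (10408194000001,1218186966000)∘(2281249,267000) = (2281249·10408194000001+73·267000·1218186966000, 2281249·1218186966000+267000·10408194000001) = (47487364308614281249,5557975596000801000)
n=4: (47487364308614281249,5557975596000801000)∘(2281249,267000) = (2281249·47487364308614281249+73·267000·5557975596000801000, 2281249·5557975596000801000+267000·47487364308614281249) = (216661004683313632776000001,25358252540801244373932000)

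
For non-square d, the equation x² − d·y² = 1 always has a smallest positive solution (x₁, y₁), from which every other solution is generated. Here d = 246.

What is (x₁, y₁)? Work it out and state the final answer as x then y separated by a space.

d=246: √d = [15; 1,2,5,1,14,1,5,2,1,30] (ℓ=10, even), read p_9/q_9
a_0=15:  p_0=15·1+0=15,  q_0=15·0+1=1
a_1=1:  p_1=1·15+1=16,  q_1=1·1+0=1
a_2=2:  p_2=2·16+15=47,  q_2=2·1+1=3
a_3=5:  p_3=5·47+16=251,  q_3=5·3+1=16
…
a_5=14:  p_5=14·298+251=4423,  q_5=14·19+16=282
a_6=1:  p_6=1·4423+298=4721,  q_6=1·282+19=301
…
a_8=2:  p_8=2·28028+4721=60777,  q_8=2·1787+301=3875
a_9=1:  p_9=1·60777+28028=88805,  q_9=1·3875+1787=5662
→ (88805, 5662).  Check: 88805²=7886328025, 246·5662²=7886328024, difference 1.

88805 5662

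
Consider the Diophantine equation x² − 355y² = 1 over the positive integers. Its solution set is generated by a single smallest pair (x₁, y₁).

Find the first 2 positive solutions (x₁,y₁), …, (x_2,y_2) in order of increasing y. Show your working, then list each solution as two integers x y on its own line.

d=355: √d = [18; 1,5,3,3,1,6,1,3,3,5,1,36] (ℓ=12, even), read p_11/q_11
a_0=18:  p_0=18·1+0=18,  q_0=18·0+1=1
a_1=1:  p_1=1·18+1=19,  q_1=1·1+0=1
a_2=5:  p_2=5·19+18=113,  q_2=5·1+1=6
a_3=3:  p_3=3·113+19=358,  q_3=3·6+1=19
a_4=3:  p_4=3·358+113=1187,  q_4=3·19+6=63
…
a_8=3:  p_8=3·12002+10457=46463,  q_8=3·637+555=2466
a_9=3:  p_9=3·46463+12002=151391,  q_9=3·2466+637=8035
a_10=5:  p_10=5·151391+46463=803418,  q_10=5·8035+2466=42641
a_11=1:  p_11=1·803418+151391=954809,  q_11=1·42641+8035=50676
→ (954809, 50676).  Check: 954809²=911660226481, 355·50676²=911660226480, difference 1.
(x_2, y_2) = (954809·954809 + 355·50676·50676, 954809·50676 + 50676·954809) = (1823320452961, 96771801768)

954809 50676
1823320452961 96771801768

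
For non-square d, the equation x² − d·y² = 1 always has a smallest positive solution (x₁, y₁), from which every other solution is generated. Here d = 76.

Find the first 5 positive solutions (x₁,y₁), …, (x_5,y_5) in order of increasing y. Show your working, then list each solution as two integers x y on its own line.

57799 6630
6681448801 766414740
772362118440199 88596011107890
89283516160768675201 10241521691283453480
10320995900380175197444999 1183899424380388644273150

√76 = [8; 1,2,1,1,5,4,5,1,1,2,1,16, …], period ℓ=12 (even) → k=11
i=0: a=8 ⇒ p=8, q=1
…
i=3: a=1 ⇒ p=35, q=4
…
i=5: a=5 ⇒ p=340, q=39
…
i=7: a=5 ⇒ p=7445, q=854
…
i=10: a=2 ⇒ p=41488, q=4759
i=11: a=1 ⇒ p=57799, q=6630
(x₁, y₁) = (57799, 6630);  57799² − 76·6630² = 1 ✓
k=2:  x_2 = 57799·57799+76·6630·6630 = 6681448801,  y_2 = 57799·6630+6630·57799 = 766414740
k=3:  x_3 = 57799·6681448801+76·6630·766414740 = 772362118440199,  y_3 = 57799·766414740+6630·6681448801 = 88596011107890
k=4:  x_4 = 57799·772362118440199+76·6630·88596011107890 = 89283516160768675201,  y_4 = 57799·88596011107890+6630·772362118440199 = 10241521691283453480
k=5:  x_5 = 57799·89283516160768675201+76·6630·10241521691283453480 = 10320995900380175197444999,  y_5 = 57799·10241521691283453480+6630·89283516160768675201 = 1183899424380388644273150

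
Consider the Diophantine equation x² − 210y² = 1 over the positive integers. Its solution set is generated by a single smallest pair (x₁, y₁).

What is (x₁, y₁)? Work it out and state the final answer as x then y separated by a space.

√210 → a₀=14, period (2,28); ℓ=2 even so k=1
i=0: a=14 ⇒ p=14, q=1
i=1: a=2 ⇒ p=29, q=2
→ (29, 2).  Check: 29²=841, 210·2²=840, difference 1.

29 2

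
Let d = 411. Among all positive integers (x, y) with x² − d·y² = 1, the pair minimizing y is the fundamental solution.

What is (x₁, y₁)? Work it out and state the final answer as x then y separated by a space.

49730 2453

√411 = [20; 3,1,1,1,19,1,1,1,3,40, …], period ℓ=10 (even) → k=9
step 0: (20, 1)  from 20·(1,0) + (0,1)
step 1: (61, 3)  from 3·(20,1) + (1,0)
step 2: (81, 4)  from 1·(61,3) + (20,1)
step 3: (142, 7)  from 1·(81,4) + (61,3)
step 4: (223, 11)  from 1·(142,7) + (81,4)
step 5: (4379, 216)  from 19·(223,11) + (142,7)
…
step 7: (8981, 443)  from 1·(4602,227) + (4379,216)
step 8: (13583, 670)  from 1·(8981,443) + (4602,227)
step 9: (49730, 2453)  from 3·(13583,670) + (8981,443)
(x₁, y₁) = (49730, 2453);  49730² − 411·2453² = 1 ✓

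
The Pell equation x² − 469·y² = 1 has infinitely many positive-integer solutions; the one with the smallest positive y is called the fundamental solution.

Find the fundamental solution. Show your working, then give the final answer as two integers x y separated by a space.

√469 → a₀=21, period (1,1,1,10,6,10,1,1,1,42); ℓ=10 even so k=9
i=0: a=21 ⇒ p=21, q=1
i=1: a=1 ⇒ p=22, q=1
i=2: a=1 ⇒ p=43, q=2
…
i=5: a=6 ⇒ p=4223, q=195
i=6: a=10 ⇒ p=42923, q=1982
…
i=8: a=1 ⇒ p=90069, q=4159
i=9: a=1 ⇒ p=137215, q=6336
(x₁, y₁) = (137215, 6336);  137215² − 469·6336² = 1 ✓

137215 6336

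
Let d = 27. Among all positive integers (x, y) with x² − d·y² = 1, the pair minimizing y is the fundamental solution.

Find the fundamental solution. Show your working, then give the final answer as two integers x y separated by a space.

√27 = [5; 5,10, …], period ℓ=2 (even) → k=1
a_0=5:  p_0=5·1+0=5,  q_0=5·0+1=1
a_1=5:  p_1=5·5+1=26,  q_1=5·1+0=5
(x₁, y₁) = (26, 5);  26² − 27·5² = 1 ✓

26 5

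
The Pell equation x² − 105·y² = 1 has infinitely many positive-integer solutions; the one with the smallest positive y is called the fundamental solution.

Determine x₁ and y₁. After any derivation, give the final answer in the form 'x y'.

41 4

√105 = [10; 4,20, …], period ℓ=2 (even) → k=1
a_0=10:  p_0=10·1+0=10,  q_0=10·0+1=1
a_1=4:  p_1=4·10+1=41,  q_1=4·1+0=4
(x₁, y₁) = (41, 4);  41² − 105·4² = 1 ✓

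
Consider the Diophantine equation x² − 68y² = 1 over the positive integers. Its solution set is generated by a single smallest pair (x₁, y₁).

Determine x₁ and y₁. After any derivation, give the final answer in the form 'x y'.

33 4

√68 = [8; 4,16, …], period ℓ=2 (even) → k=1
a_0=8:  p_0=8·1+0=8,  q_0=8·0+1=1
a_1=4:  p_1=4·8+1=33,  q_1=4·1+0=4
(x₁, y₁) = (33, 4);  33² − 68·4² = 1 ✓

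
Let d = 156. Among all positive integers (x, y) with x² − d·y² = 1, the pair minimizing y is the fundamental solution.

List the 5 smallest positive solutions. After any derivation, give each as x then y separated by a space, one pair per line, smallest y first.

√156 = [12; 2,24, …], period ℓ=2 (even) → k=1
k=0  a_k=12  p_k/q_k = 12/1
k=1  a_k=2  p_k/q_k = 25/2
→ (25, 2).  Check: 25²=625, 156·2²=624, difference 1.
n=2: (25,2)∘(25,2) = (25·25+156·2·2, 25·2+2·25) = (1249,100)
n=3: (1249,100)∘(25,2) = (25·1249+156·2·100, 25·100+2·1249) = (62425,4998)
n=4: (62425,4998)∘(25,2) = (25·62425+156·2·4998, 25·4998+2·62425) = (3120001,249800)
n=5: (3120001,249800)∘(25,2) = (25·3120001+156·2·249800, 25·249800+2·3120001) = (155937625,12485002)

25 2
1249 100
62425 4998
3120001 249800
155937625 12485002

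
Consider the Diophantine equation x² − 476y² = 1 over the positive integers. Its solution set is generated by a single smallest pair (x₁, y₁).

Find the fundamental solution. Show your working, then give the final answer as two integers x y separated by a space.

d=476: √d = [21; 1,4,2,10,2,4,1,42] (ℓ=8, even), read p_7/q_7
a_0=21:  p_0=21·1+0=21,  q_0=21·0+1=1
a_1=1:  p_1=1·21+1=22,  q_1=1·1+0=1
…
a_4=10:  p_4=10·240+109=2509,  q_4=10·11+5=115
…
a_6=4:  p_6=4·5258+2509=23541,  q_6=4·241+115=1079
a_7=1:  p_7=1·23541+5258=28799,  q_7=1·1079+241=1320
(x₁, y₁) = (28799, 1320);  28799² − 476·1320² = 1 ✓

28799 1320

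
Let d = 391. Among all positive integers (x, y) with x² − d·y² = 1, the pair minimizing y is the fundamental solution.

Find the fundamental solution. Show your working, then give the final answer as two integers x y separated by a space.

[19; 1,3,2,2,1,…,3,1,38] for √391; ℓ=16 ⇒ convergent index 15
step 0: (19, 1)  from 19·(1,0) + (0,1)
…
step 2: (79, 4)  from 3·(20,1) + (19,1)
step 3: (178, 9)  from 2·(79,4) + (20,1)
…
step 6: (1048, 53)  from 1·(613,31) + (435,22)
step 7: (2709, 137)  from 2·(1048,53) + (613,31)
step 8: (52519, 2656)  from 19·(2709,137) + (1048,53)
…
step 10: (160266, 8105)  from 1·(107747,5449) + (52519,2656)
…
step 14: (5678083, 287153)  from 3·(1660597,83980) + (696292,35213)
step 15: (7338680, 371133)  from 1·(5678083,287153) + (1660597,83980)
fundamental: x₁=7338680, y₁=371133  (since 53856224142400 − 391·137739703689 = 1)

7338680 371133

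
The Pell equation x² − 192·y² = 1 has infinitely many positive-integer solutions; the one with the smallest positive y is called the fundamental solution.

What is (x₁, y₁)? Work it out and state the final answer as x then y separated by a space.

[13; 1,5,1,26] for √192; ℓ=4 ⇒ convergent index 3
i=0: a=13 ⇒ p=13, q=1
…
i=2: a=5 ⇒ p=83, q=6
i=3: a=1 ⇒ p=97, q=7
→ (97, 7).  Check: 97²=9409, 192·7²=9408, difference 1.

97 7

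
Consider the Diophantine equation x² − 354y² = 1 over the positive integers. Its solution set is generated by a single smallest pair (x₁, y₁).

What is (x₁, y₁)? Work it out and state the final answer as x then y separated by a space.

√354 → a₀=18, period (1,4,2,2,18,2,2,4,1,36); ℓ=10 even so k=9
step 0: (18, 1)  from 18·(1,0) + (0,1)
…
step 2: (94, 5)  from 4·(19,1) + (18,1)
step 3: (207, 11)  from 2·(94,5) + (19,1)
step 4: (508, 27)  from 2·(207,11) + (94,5)
step 5: (9351, 497)  from 18·(508,27) + (207,11)
step 6: (19210, 1021)  from 2·(9351,497) + (508,27)
step 7: (47771, 2539)  from 2·(19210,1021) + (9351,497)
step 8: (210294, 11177)  from 4·(47771,2539) + (19210,1021)
step 9: (258065, 13716)  from 1·(210294,11177) + (47771,2539)
→ (258065, 13716).  Check: 258065²=66597544225, 354·13716²=66597544224, difference 1.

258065 13716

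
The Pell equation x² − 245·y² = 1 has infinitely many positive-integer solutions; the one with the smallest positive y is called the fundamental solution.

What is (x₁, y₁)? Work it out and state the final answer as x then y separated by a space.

51841 3312

d=245: √d = [15; 1,1,1,7,6,7,1,1,1,30] (ℓ=10, even), read p_9/q_9
a_0=15:  p_0=15·1+0=15,  q_0=15·0+1=1
a_1=1:  p_1=1·15+1=16,  q_1=1·1+0=1
a_2=1:  p_2=1·16+15=31,  q_2=1·1+1=2
…
a_6=7:  p_6=7·2207+360=15809,  q_6=7·141+23=1010
a_7=1:  p_7=1·15809+2207=18016,  q_7=1·1010+141=1151
a_8=1:  p_8=1·18016+15809=33825,  q_8=1·1151+1010=2161
a_9=1:  p_9=1·33825+18016=51841,  q_9=1·2161+1151=3312
(x₁, y₁) = (51841, 3312);  51841² − 245·3312² = 1 ✓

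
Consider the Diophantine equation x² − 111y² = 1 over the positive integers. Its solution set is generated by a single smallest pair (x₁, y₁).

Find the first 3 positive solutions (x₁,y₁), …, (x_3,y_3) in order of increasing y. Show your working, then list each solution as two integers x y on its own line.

295 28
174049 16520
102688615 9746772

√111 → a₀=10, period (1,1,6,1,1,20); ℓ=6 even so k=5
step 0: (10, 1)  from 10·(1,0) + (0,1)
step 1: (11, 1)  from 1·(10,1) + (1,0)
…
step 4: (158, 15)  from 1·(137,13) + (21,2)
step 5: (295, 28)  from 1·(158,15) + (137,13)
→ (295, 28).  Check: 295²=87025, 111·28²=87024, difference 1.
(x_2, y_2) = (295·295 + 111·28·28, 295·28 + 28·295) = (174049, 16520)
(x_3, y_3) = (295·174049 + 111·28·16520, 295·16520 + 28·174049) = (102688615, 9746772)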